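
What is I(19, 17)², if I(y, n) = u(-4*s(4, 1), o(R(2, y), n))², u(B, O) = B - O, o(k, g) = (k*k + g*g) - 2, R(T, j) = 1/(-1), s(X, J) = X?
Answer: 8540717056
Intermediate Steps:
R(T, j) = -1 (R(T, j) = 1*(-1) = -1)
o(k, g) = -2 + g² + k² (o(k, g) = (k² + g²) - 2 = (g² + k²) - 2 = -2 + g² + k²)
I(y, n) = (-15 - n²)² (I(y, n) = (-4*4 - (-2 + n² + (-1)²))² = (-16 - (-2 + n² + 1))² = (-16 - (-1 + n²))² = (-16 + (1 - n²))² = (-15 - n²)²)
I(19, 17)² = ((15 + 17²)²)² = ((15 + 289)²)² = (304²)² = 92416² = 8540717056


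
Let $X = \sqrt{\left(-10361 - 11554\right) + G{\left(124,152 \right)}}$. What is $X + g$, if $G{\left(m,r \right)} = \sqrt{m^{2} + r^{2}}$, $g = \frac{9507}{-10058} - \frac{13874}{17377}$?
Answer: $- \frac{304747831}{174777866} + i \sqrt{21915 - 4 \sqrt{2405}} \approx -1.7436 + 147.37 i$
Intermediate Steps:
$g = - \frac{304747831}{174777866}$ ($g = 9507 \left(- \frac{1}{10058}\right) - \frac{13874}{17377} = - \frac{9507}{10058} - \frac{13874}{17377} = - \frac{304747831}{174777866} \approx -1.7436$)
$X = \sqrt{-21915 + 4 \sqrt{2405}}$ ($X = \sqrt{\left(-10361 - 11554\right) + \sqrt{124^{2} + 152^{2}}} = \sqrt{-21915 + \sqrt{15376 + 23104}} = \sqrt{-21915 + \sqrt{38480}} = \sqrt{-21915 + 4 \sqrt{2405}} \approx 147.37 i$)
$X + g = \sqrt{-21915 + 4 \sqrt{2405}} - \frac{304747831}{174777866} = - \frac{304747831}{174777866} + \sqrt{-21915 + 4 \sqrt{2405}}$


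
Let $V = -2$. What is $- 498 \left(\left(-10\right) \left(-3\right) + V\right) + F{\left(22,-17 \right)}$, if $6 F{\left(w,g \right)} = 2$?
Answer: $- \frac{41831}{3} \approx -13944.0$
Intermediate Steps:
$F{\left(w,g \right)} = \frac{1}{3}$ ($F{\left(w,g \right)} = \frac{1}{6} \cdot 2 = \frac{1}{3}$)
$- 498 \left(\left(-10\right) \left(-3\right) + V\right) + F{\left(22,-17 \right)} = - 498 \left(\left(-10\right) \left(-3\right) - 2\right) + \frac{1}{3} = - 498 \left(30 - 2\right) + \frac{1}{3} = \left(-498\right) 28 + \frac{1}{3} = -13944 + \frac{1}{3} = - \frac{41831}{3}$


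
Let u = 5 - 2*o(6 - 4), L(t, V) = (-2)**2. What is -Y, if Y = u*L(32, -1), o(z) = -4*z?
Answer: -84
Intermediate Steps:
L(t, V) = 4
u = 21 (u = 5 - (-8)*(6 - 4) = 5 - (-8)*2 = 5 - 2*(-8) = 5 + 16 = 21)
Y = 84 (Y = 21*4 = 84)
-Y = -1*84 = -84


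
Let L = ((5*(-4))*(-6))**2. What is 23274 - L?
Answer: 8874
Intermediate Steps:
L = 14400 (L = (-20*(-6))**2 = 120**2 = 14400)
23274 - L = 23274 - 1*14400 = 23274 - 14400 = 8874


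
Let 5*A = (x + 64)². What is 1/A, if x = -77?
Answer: 5/169 ≈ 0.029586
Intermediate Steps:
A = 169/5 (A = (-77 + 64)²/5 = (⅕)*(-13)² = (⅕)*169 = 169/5 ≈ 33.800)
1/A = 1/(169/5) = 5/169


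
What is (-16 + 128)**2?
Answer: 12544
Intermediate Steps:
(-16 + 128)**2 = 112**2 = 12544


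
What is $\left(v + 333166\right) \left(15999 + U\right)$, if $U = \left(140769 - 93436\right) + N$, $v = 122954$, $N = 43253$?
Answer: $48615550200$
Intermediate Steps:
$U = 90586$ ($U = \left(140769 - 93436\right) + 43253 = 47333 + 43253 = 90586$)
$\left(v + 333166\right) \left(15999 + U\right) = \left(122954 + 333166\right) \left(15999 + 90586\right) = 456120 \cdot 106585 = 48615550200$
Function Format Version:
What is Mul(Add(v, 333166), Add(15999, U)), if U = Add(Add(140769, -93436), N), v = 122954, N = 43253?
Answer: 48615550200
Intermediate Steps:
U = 90586 (U = Add(Add(140769, -93436), 43253) = Add(47333, 43253) = 90586)
Mul(Add(v, 333166), Add(15999, U)) = Mul(Add(122954, 333166), Add(15999, 90586)) = Mul(456120, 106585) = 48615550200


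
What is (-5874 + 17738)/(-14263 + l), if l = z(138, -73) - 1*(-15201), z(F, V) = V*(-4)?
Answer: 5932/615 ≈ 9.6455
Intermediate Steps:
z(F, V) = -4*V
l = 15493 (l = -4*(-73) - 1*(-15201) = 292 + 15201 = 15493)
(-5874 + 17738)/(-14263 + l) = (-5874 + 17738)/(-14263 + 15493) = 11864/1230 = 11864*(1/1230) = 5932/615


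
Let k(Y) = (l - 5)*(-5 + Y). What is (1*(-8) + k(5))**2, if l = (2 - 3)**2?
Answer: 64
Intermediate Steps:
l = 1 (l = (-1)**2 = 1)
k(Y) = 20 - 4*Y (k(Y) = (1 - 5)*(-5 + Y) = -4*(-5 + Y) = 20 - 4*Y)
(1*(-8) + k(5))**2 = (1*(-8) + (20 - 4*5))**2 = (-8 + (20 - 20))**2 = (-8 + 0)**2 = (-8)**2 = 64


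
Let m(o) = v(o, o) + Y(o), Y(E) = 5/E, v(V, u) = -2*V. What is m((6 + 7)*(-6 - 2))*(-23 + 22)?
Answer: -21627/104 ≈ -207.95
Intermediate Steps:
m(o) = -2*o + 5/o
m((6 + 7)*(-6 - 2))*(-23 + 22) = (-2*(6 + 7)*(-6 - 2) + 5/(((6 + 7)*(-6 - 2))))*(-23 + 22) = (-26*(-8) + 5/((13*(-8))))*(-1) = (-2*(-104) + 5/(-104))*(-1) = (208 + 5*(-1/104))*(-1) = (208 - 5/104)*(-1) = (21627/104)*(-1) = -21627/104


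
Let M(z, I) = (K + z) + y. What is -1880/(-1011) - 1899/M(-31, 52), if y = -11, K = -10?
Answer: 2017649/52572 ≈ 38.379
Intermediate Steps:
M(z, I) = -21 + z (M(z, I) = (-10 + z) - 11 = -21 + z)
-1880/(-1011) - 1899/M(-31, 52) = -1880/(-1011) - 1899/(-21 - 31) = -1880*(-1/1011) - 1899/(-52) = 1880/1011 - 1899*(-1/52) = 1880/1011 + 1899/52 = 2017649/52572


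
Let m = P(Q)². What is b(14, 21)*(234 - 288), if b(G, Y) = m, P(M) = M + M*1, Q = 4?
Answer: -3456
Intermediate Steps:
P(M) = 2*M (P(M) = M + M = 2*M)
m = 64 (m = (2*4)² = 8² = 64)
b(G, Y) = 64
b(14, 21)*(234 - 288) = 64*(234 - 288) = 64*(-54) = -3456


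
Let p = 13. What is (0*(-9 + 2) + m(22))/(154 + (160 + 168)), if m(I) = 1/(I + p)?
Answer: 1/16870 ≈ 5.9277e-5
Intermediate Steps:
m(I) = 1/(13 + I) (m(I) = 1/(I + 13) = 1/(13 + I))
(0*(-9 + 2) + m(22))/(154 + (160 + 168)) = (0*(-9 + 2) + 1/(13 + 22))/(154 + (160 + 168)) = (0*(-7) + 1/35)/(154 + 328) = (0 + 1/35)/482 = (1/35)*(1/482) = 1/16870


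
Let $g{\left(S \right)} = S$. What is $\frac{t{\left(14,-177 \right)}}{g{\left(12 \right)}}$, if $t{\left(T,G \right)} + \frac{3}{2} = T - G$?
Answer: $\frac{379}{24} \approx 15.792$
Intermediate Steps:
$t{\left(T,G \right)} = - \frac{3}{2} + T - G$ ($t{\left(T,G \right)} = - \frac{3}{2} - \left(G - T\right) = - \frac{3}{2} + T - G$)
$\frac{t{\left(14,-177 \right)}}{g{\left(12 \right)}} = \frac{- \frac{3}{2} + 14 - -177}{12} = \left(- \frac{3}{2} + 14 + 177\right) \frac{1}{12} = \frac{379}{2} \cdot \frac{1}{12} = \frac{379}{24}$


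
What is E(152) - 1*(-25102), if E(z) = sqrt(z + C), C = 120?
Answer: 25102 + 4*sqrt(17) ≈ 25119.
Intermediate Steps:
E(z) = sqrt(120 + z) (E(z) = sqrt(z + 120) = sqrt(120 + z))
E(152) - 1*(-25102) = sqrt(120 + 152) - 1*(-25102) = sqrt(272) + 25102 = 4*sqrt(17) + 25102 = 25102 + 4*sqrt(17)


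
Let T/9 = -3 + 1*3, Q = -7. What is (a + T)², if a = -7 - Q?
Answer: 0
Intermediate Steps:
T = 0 (T = 9*(-3 + 1*3) = 9*(-3 + 3) = 9*0 = 0)
a = 0 (a = -7 - 1*(-7) = -7 + 7 = 0)
(a + T)² = (0 + 0)² = 0² = 0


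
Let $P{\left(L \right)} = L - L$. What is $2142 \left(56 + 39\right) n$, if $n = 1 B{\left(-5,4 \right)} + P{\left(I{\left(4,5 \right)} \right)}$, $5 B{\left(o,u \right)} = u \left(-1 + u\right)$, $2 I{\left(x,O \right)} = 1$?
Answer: $488376$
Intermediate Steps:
$I{\left(x,O \right)} = \frac{1}{2}$ ($I{\left(x,O \right)} = \frac{1}{2} \cdot 1 = \frac{1}{2}$)
$P{\left(L \right)} = 0$
$B{\left(o,u \right)} = \frac{u \left(-1 + u\right)}{5}$
$n = \frac{12}{5}$ ($n = 1 \cdot \frac{1}{5} \cdot 4 \left(-1 + 4\right) + 0 = 1 \cdot \frac{1}{5} \cdot 4 \cdot 3 + 0 = 1 \cdot \frac{12}{5} + 0 = \frac{12}{5} + 0 = \frac{12}{5} \approx 2.4$)
$2142 \left(56 + 39\right) n = 2142 \left(56 + 39\right) \frac{12}{5} = 2142 \cdot 95 \cdot \frac{12}{5} = 203490 \cdot \frac{12}{5} = 488376$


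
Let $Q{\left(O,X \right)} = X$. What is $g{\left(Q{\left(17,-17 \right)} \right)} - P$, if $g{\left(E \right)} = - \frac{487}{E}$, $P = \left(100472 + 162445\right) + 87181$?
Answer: $- \frac{5951179}{17} \approx -3.5007 \cdot 10^{5}$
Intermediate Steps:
$P = 350098$ ($P = 262917 + 87181 = 350098$)
$g{\left(Q{\left(17,-17 \right)} \right)} - P = - \frac{487}{-17} - 350098 = \left(-487\right) \left(- \frac{1}{17}\right) - 350098 = \frac{487}{17} - 350098 = - \frac{5951179}{17}$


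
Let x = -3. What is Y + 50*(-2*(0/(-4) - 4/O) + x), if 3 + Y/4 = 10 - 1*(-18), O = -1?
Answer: -450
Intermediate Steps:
Y = 100 (Y = -12 + 4*(10 - 1*(-18)) = -12 + 4*(10 + 18) = -12 + 4*28 = -12 + 112 = 100)
Y + 50*(-2*(0/(-4) - 4/O) + x) = 100 + 50*(-2*(0/(-4) - 4/(-1)) - 3) = 100 + 50*(-2*(0*(-¼) - 4*(-1)) - 3) = 100 + 50*(-2*(0 + 4) - 3) = 100 + 50*(-2*4 - 3) = 100 + 50*(-8 - 3) = 100 + 50*(-11) = 100 - 550 = -450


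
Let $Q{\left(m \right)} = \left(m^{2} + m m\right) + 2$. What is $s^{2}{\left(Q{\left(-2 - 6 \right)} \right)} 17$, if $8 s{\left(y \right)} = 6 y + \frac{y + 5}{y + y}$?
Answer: $\frac{28004177673}{173056} \approx 1.6182 \cdot 10^{5}$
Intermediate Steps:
$Q{\left(m \right)} = 2 + 2 m^{2}$ ($Q{\left(m \right)} = \left(m^{2} + m^{2}\right) + 2 = 2 m^{2} + 2 = 2 + 2 m^{2}$)
$s{\left(y \right)} = \frac{3 y}{4} + \frac{5 + y}{16 y}$ ($s{\left(y \right)} = \frac{6 y + \frac{y + 5}{y + y}}{8} = \frac{6 y + \frac{5 + y}{2 y}}{8} = \frac{3 y}{4} + \frac{5 + y}{16 y}$)
$s^{2}{\left(Q{\left(-2 - 6 \right)} \right)} 17 = \left(\frac{5 + \left(2 + 2 \left(-2 - 6\right)^{2}\right) \left(1 + 12 \left(2 + 2 \left(-2 - 6\right)^{2}\right)\right)}{16 \left(2 + 2 \left(-2 - 6\right)^{2}\right)}\right)^{2} \cdot 17 = \left(\frac{5 + \left(2 + 2 \left(-8\right)^{2}\right) \left(1 + 12 \left(2 + 2 \left(-8\right)^{2}\right)\right)}{16 \left(2 + 2 \left(-8\right)^{2}\right)}\right)^{2} \cdot 17 = \left(\frac{5 + \left(2 + 2 \cdot 64\right) \left(1 + 12 \left(2 + 2 \cdot 64\right)\right)}{16 \left(2 + 2 \cdot 64\right)}\right)^{2} \cdot 17 = \left(\frac{5 + \left(2 + 128\right) \left(1 + 12 \left(2 + 128\right)\right)}{16 \left(2 + 128\right)}\right)^{2} \cdot 17 = \left(\frac{5 + 130 \left(1 + 12 \cdot 130\right)}{16 \cdot 130}\right)^{2} \cdot 17 = \left(\frac{1}{16} \cdot \frac{1}{130} \left(5 + 130 \left(1 + 1560\right)\right)\right)^{2} \cdot 17 = \left(\frac{1}{16} \cdot \frac{1}{130} \left(5 + 130 \cdot 1561\right)\right)^{2} \cdot 17 = \left(\frac{1}{16} \cdot \frac{1}{130} \left(5 + 202930\right)\right)^{2} \cdot 17 = \left(\frac{1}{16} \cdot \frac{1}{130} \cdot 202935\right)^{2} \cdot 17 = \left(\frac{40587}{416}\right)^{2} \cdot 17 = \frac{1647304569}{173056} \cdot 17 = \frac{28004177673}{173056}$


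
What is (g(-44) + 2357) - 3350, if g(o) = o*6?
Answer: -1257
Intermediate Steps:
g(o) = 6*o
(g(-44) + 2357) - 3350 = (6*(-44) + 2357) - 3350 = (-264 + 2357) - 3350 = 2093 - 3350 = -1257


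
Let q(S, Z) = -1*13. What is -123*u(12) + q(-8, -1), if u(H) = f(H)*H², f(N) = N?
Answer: -212557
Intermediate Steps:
u(H) = H³ (u(H) = H*H² = H³)
q(S, Z) = -13
-123*u(12) + q(-8, -1) = -123*12³ - 13 = -123*1728 - 13 = -212544 - 13 = -212557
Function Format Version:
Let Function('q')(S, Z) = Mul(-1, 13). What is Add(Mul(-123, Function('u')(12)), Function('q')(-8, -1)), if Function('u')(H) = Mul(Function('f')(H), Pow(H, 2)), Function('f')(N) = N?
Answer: -212557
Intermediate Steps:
Function('u')(H) = Pow(H, 3) (Function('u')(H) = Mul(H, Pow(H, 2)) = Pow(H, 3))
Function('q')(S, Z) = -13
Add(Mul(-123, Function('u')(12)), Function('q')(-8, -1)) = Add(Mul(-123, Pow(12, 3)), -13) = Add(Mul(-123, 1728), -13) = Add(-212544, -13) = -212557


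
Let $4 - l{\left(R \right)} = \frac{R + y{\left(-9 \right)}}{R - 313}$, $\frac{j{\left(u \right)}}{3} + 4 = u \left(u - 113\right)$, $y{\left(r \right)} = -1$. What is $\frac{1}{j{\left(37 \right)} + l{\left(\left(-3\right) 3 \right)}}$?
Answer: $- \frac{161}{1359489} \approx -0.00011843$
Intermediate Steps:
$j{\left(u \right)} = -12 + 3 u \left(-113 + u\right)$ ($j{\left(u \right)} = -12 + 3 u \left(u - 113\right) = -12 + 3 u \left(-113 + u\right)$)
$l{\left(R \right)} = 4 - \frac{-1 + R}{-313 + R}$ ($l{\left(R \right)} = 4 - \frac{R - 1}{R - 313} = 4 - \frac{-1 + R}{-313 + R}$)
$\frac{1}{j{\left(37 \right)} + l{\left(\left(-3\right) 3 \right)}} = \frac{1}{\left(-12 - 12543 + 3 \cdot 37^{2}\right) + \frac{3 \left(-417 - 9\right)}{-313 - 9}} = \frac{1}{\left(-12 - 12543 + 3 \cdot 1369\right) + \frac{3 \left(-417 - 9\right)}{-313 - 9}} = \frac{1}{\left(-12 - 12543 + 4107\right) + 3 \frac{1}{-322} \left(-426\right)} = \frac{1}{-8448 + 3 \left(- \frac{1}{322}\right) \left(-426\right)} = \frac{1}{-8448 + \frac{639}{161}} = \frac{1}{- \frac{1359489}{161}} = - \frac{161}{1359489}$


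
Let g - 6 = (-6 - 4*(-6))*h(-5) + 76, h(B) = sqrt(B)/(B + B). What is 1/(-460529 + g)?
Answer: -2302235/1060057199126 + 9*I*sqrt(5)/1060057199126 ≈ -2.1718e-6 + 1.8984e-11*I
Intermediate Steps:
h(B) = 1/(2*sqrt(B)) (h(B) = sqrt(B)/((2*B)) = (1/(2*B))*sqrt(B) = 1/(2*sqrt(B)))
g = 82 - 9*I*sqrt(5)/5 (g = 6 + ((-6 - 4*(-6))*(1/(2*sqrt(-5))) + 76) = 6 + ((-6 + 24)*((-I*sqrt(5)/5)/2) + 76) = 6 + (18*(-I*sqrt(5)/10) + 76) = 6 + (-9*I*sqrt(5)/5 + 76) = 6 + (76 - 9*I*sqrt(5)/5) = 82 - 9*I*sqrt(5)/5 ≈ 82.0 - 4.0249*I)
1/(-460529 + g) = 1/(-460529 + (82 - 9*I*sqrt(5)/5)) = 1/(-460447 - 9*I*sqrt(5)/5)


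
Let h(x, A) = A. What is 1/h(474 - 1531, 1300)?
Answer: 1/1300 ≈ 0.00076923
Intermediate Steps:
1/h(474 - 1531, 1300) = 1/1300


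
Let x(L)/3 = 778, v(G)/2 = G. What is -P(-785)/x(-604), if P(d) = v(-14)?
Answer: 14/1167 ≈ 0.011997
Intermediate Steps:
v(G) = 2*G
x(L) = 2334 (x(L) = 3*778 = 2334)
P(d) = -28 (P(d) = 2*(-14) = -28)
-P(-785)/x(-604) = -(-28)/2334 = -1*(-14/1167) = 14/1167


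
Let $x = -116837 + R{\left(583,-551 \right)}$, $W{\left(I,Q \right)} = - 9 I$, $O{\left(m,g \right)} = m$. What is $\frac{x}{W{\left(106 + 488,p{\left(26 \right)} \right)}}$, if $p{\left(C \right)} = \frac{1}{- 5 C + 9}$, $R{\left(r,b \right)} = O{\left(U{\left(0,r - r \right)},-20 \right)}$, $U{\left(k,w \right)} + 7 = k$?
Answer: $\frac{19474}{891} \approx 21.856$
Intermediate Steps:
$U{\left(k,w \right)} = -7 + k$
$R{\left(r,b \right)} = -7$ ($R{\left(r,b \right)} = -7 + 0 = -7$)
$p{\left(C \right)} = \frac{1}{9 - 5 C}$
$x = -116844$ ($x = -116837 - 7 = -116844$)
$\frac{x}{W{\left(106 + 488,p{\left(26 \right)} \right)}} = - \frac{116844}{\left(-9\right) \left(106 + 488\right)} = - \frac{116844}{\left(-9\right) 594} = - \frac{116844}{-5346} = \left(-116844\right) \left(- \frac{1}{5346}\right) = \frac{19474}{891}$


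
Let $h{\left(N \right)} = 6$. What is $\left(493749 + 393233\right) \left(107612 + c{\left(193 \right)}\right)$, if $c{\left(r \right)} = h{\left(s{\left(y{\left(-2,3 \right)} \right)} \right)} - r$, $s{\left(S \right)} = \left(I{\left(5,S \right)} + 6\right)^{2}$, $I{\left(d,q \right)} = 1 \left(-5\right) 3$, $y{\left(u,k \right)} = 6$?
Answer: $95284041350$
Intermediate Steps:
$I{\left(d,q \right)} = -15$ ($I{\left(d,q \right)} = \left(-5\right) 3 = -15$)
$s{\left(S \right)} = 81$ ($s{\left(S \right)} = \left(-15 + 6\right)^{2} = \left(-9\right)^{2} = 81$)
$c{\left(r \right)} = 6 - r$
$\left(493749 + 393233\right) \left(107612 + c{\left(193 \right)}\right) = \left(493749 + 393233\right) \left(107612 + \left(6 - 193\right)\right) = 886982 \left(107612 + \left(6 - 193\right)\right) = 886982 \left(107612 - 187\right) = 886982 \cdot 107425 = 95284041350$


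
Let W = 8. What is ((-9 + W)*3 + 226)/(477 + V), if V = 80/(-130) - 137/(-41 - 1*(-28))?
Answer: 2899/6330 ≈ 0.45798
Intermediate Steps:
V = 129/13 (V = 80*(-1/130) - 137/(-41 + 28) = -8/13 - 137/(-13) = -8/13 - 137*(-1/13) = -8/13 + 137/13 = 129/13 ≈ 9.9231)
((-9 + W)*3 + 226)/(477 + V) = ((-9 + 8)*3 + 226)/(477 + 129/13) = (-1*3 + 226)/(6330/13) = (-3 + 226)*(13/6330) = 223*(13/6330) = 2899/6330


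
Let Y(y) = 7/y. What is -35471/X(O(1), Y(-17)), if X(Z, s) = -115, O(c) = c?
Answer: 35471/115 ≈ 308.44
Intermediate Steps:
-35471/X(O(1), Y(-17)) = -35471/(-115) = -35471*(-1/115) = 35471/115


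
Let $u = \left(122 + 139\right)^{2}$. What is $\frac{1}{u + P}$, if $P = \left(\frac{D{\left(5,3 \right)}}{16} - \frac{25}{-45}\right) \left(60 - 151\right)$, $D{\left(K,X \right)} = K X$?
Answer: $\frac{144}{9789859} \approx 1.4709 \cdot 10^{-5}$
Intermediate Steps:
$u = 68121$ ($u = 261^{2} = 68121$)
$P = - \frac{19565}{144}$ ($P = \left(\frac{5 \cdot 3}{16} - \frac{25}{-45}\right) \left(60 - 151\right) = \left(15 \cdot \frac{1}{16} - - \frac{5}{9}\right) \left(-91\right) = \left(\frac{15}{16} + \frac{5}{9}\right) \left(-91\right) = \frac{215}{144} \left(-91\right) = - \frac{19565}{144} \approx -135.87$)
$\frac{1}{u + P} = \frac{1}{68121 - \frac{19565}{144}} = \frac{1}{\frac{9789859}{144}} = \frac{144}{9789859}$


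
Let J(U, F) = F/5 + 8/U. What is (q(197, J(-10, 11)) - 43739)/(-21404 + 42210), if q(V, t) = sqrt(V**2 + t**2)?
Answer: -43739/20806 + sqrt(970274)/104030 ≈ -2.0928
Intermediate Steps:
J(U, F) = 8/U + F/5 (J(U, F) = F*(1/5) + 8/U = F/5 + 8/U = 8/U + F/5)
(q(197, J(-10, 11)) - 43739)/(-21404 + 42210) = (sqrt(197**2 + (8/(-10) + (1/5)*11)**2) - 43739)/(-21404 + 42210) = (sqrt(38809 + (8*(-1/10) + 11/5)**2) - 43739)/20806 = (sqrt(38809 + (-4/5 + 11/5)**2) - 43739)*(1/20806) = (sqrt(38809 + (7/5)**2) - 43739)*(1/20806) = (sqrt(38809 + 49/25) - 43739)*(1/20806) = (sqrt(970274/25) - 43739)*(1/20806) = (sqrt(970274)/5 - 43739)*(1/20806) = (-43739 + sqrt(970274)/5)*(1/20806) = -43739/20806 + sqrt(970274)/104030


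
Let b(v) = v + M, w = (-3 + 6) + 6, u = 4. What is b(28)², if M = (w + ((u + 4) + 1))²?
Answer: 123904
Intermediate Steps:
w = 9 (w = 3 + 6 = 9)
M = 324 (M = (9 + ((4 + 4) + 1))² = (9 + (8 + 1))² = (9 + 9)² = 18² = 324)
b(v) = 324 + v (b(v) = v + 324 = 324 + v)
b(28)² = (324 + 28)² = 352² = 123904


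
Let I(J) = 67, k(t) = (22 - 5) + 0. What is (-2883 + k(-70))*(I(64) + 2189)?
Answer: -6465696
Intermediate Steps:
k(t) = 17 (k(t) = 17 + 0 = 17)
(-2883 + k(-70))*(I(64) + 2189) = (-2883 + 17)*(67 + 2189) = -2866*2256 = -6465696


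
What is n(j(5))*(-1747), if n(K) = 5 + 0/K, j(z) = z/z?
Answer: -8735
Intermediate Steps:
j(z) = 1
n(K) = 5 (n(K) = 5 + 0 = 5)
n(j(5))*(-1747) = 5*(-1747) = -8735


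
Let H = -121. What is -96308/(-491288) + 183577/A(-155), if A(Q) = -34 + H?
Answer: -727211689/614110 ≈ -1184.2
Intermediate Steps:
A(Q) = -155 (A(Q) = -34 - 121 = -155)
-96308/(-491288) + 183577/A(-155) = -96308/(-491288) + 183577/(-155) = -96308*(-1/491288) + 183577*(-1/155) = 24077/122822 - 183577/155 = -727211689/614110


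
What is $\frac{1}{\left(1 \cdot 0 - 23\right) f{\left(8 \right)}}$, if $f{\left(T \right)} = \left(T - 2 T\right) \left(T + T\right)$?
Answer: $\frac{1}{2944} \approx 0.00033967$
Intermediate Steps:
$f{\left(T \right)} = - 2 T^{2}$ ($f{\left(T \right)} = - T 2 T = - 2 T^{2}$)
$\frac{1}{\left(1 \cdot 0 - 23\right) f{\left(8 \right)}} = \frac{1}{\left(1 \cdot 0 - 23\right) \left(- 2 \cdot 8^{2}\right)} = \frac{1}{\left(0 - 23\right) \left(\left(-2\right) 64\right)} = \frac{1}{\left(-23\right) \left(-128\right)} = \frac{1}{2944}$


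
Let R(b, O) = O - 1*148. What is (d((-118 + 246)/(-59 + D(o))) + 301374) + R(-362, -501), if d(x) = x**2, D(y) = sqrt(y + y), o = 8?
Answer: 909709509/3025 ≈ 3.0073e+5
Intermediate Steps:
D(y) = sqrt(2)*sqrt(y) (D(y) = sqrt(2*y) = sqrt(2)*sqrt(y))
R(b, O) = -148 + O (R(b, O) = O - 148 = -148 + O)
(d((-118 + 246)/(-59 + D(o))) + 301374) + R(-362, -501) = (((-118 + 246)/(-59 + sqrt(2)*sqrt(8)))**2 + 301374) + (-148 - 501) = ((128/(-59 + sqrt(2)*(2*sqrt(2))))**2 + 301374) - 649 = ((128/(-59 + 4))**2 + 301374) - 649 = ((128/(-55))**2 + 301374) - 649 = ((128*(-1/55))**2 + 301374) - 649 = ((-128/55)**2 + 301374) - 649 = (16384/3025 + 301374) - 649 = 911672734/3025 - 649 = 909709509/3025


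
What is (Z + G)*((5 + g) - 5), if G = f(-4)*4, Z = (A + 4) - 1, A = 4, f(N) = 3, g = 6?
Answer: 114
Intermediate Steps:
Z = 7 (Z = (4 + 4) - 1 = 8 - 1 = 7)
G = 12 (G = 3*4 = 12)
(Z + G)*((5 + g) - 5) = (7 + 12)*((5 + 6) - 5) = 19*(11 - 5) = 19*6 = 114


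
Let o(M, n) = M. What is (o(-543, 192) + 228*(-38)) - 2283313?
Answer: -2292520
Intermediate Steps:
(o(-543, 192) + 228*(-38)) - 2283313 = (-543 + 228*(-38)) - 2283313 = (-543 - 8664) - 2283313 = -9207 - 2283313 = -2292520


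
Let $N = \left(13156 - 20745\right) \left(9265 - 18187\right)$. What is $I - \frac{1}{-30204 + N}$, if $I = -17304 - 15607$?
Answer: $- \frac{2227378763995}{67678854} \approx -32911.0$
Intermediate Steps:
$I = -32911$ ($I = -17304 - 15607 = -32911$)
$N = 67709058$ ($N = \left(-7589\right) \left(-8922\right) = 67709058$)
$I - \frac{1}{-30204 + N} = -32911 - \frac{1}{-30204 + 67709058} = -32911 - \frac{1}{67678854} = - \frac{2227378763995}{67678854}$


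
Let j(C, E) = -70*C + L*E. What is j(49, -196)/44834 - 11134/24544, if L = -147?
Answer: 30948513/275101424 ≈ 0.11250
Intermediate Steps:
j(C, E) = -147*E - 70*C (j(C, E) = -70*C - 147*E = -147*E - 70*C)
j(49, -196)/44834 - 11134/24544 = (-147*(-196) - 70*49)/44834 - 11134/24544 = (28812 - 3430)*(1/44834) - 11134*1/24544 = 25382*(1/44834) - 5567/12272 = 12691/22417 - 5567/12272 = 30948513/275101424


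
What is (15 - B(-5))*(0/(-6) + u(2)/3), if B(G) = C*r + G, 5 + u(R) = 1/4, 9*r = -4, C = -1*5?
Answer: -760/27 ≈ -28.148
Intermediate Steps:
C = -5
r = -4/9 (r = (⅑)*(-4) = -4/9 ≈ -0.44444)
u(R) = -19/4 (u(R) = -5 + 1/4 = -5 + ¼ = -19/4)
B(G) = 20/9 + G (B(G) = -5*(-4/9) + G = 20/9 + G)
(15 - B(-5))*(0/(-6) + u(2)/3) = (15 - (20/9 - 5))*(0/(-6) - 19/4/3) = (15 - 1*(-25/9))*(0*(-⅙) - 19/4*⅓) = (15 + 25/9)*(0 - 19/12) = (160/9)*(-19/12) = -760/27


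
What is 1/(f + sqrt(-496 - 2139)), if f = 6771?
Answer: 6771/45849076 - I*sqrt(2635)/45849076 ≈ 0.00014768 - 1.1196e-6*I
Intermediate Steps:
1/(f + sqrt(-496 - 2139)) = 1/(6771 + sqrt(-496 - 2139)) = 1/(6771 + sqrt(-2635)) = 1/(6771 + I*sqrt(2635))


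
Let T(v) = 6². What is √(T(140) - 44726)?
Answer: I*√44690 ≈ 211.4*I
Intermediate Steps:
T(v) = 36
√(T(140) - 44726) = √(36 - 44726) = √(-44690) = I*√44690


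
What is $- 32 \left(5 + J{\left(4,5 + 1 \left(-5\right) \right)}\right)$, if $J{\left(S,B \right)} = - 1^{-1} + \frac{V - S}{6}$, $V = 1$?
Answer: $-112$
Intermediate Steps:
$J{\left(S,B \right)} = - \frac{5}{6} - \frac{S}{6}$ ($J{\left(S,B \right)} = - 1^{-1} + \frac{1 - S}{6} = \left(-1\right) 1 + \left(1 - S\right) \frac{1}{6} = -1 - \left(- \frac{1}{6} + \frac{S}{6}\right) = - \frac{5}{6} - \frac{S}{6}$)
$- 32 \left(5 + J{\left(4,5 + 1 \left(-5\right) \right)}\right) = - 32 \left(5 - \frac{3}{2}\right) = \left(-32\right) \frac{7}{2} = -112$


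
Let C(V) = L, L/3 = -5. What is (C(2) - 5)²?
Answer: 400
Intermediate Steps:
L = -15 (L = 3*(-5) = -15)
C(V) = -15
(C(2) - 5)² = (-15 - 5)² = (-20)² = 400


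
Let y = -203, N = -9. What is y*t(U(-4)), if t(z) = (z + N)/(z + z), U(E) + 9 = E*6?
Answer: -1421/11 ≈ -129.18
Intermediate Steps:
U(E) = -9 + 6*E (U(E) = -9 + E*6 = -9 + 6*E)
t(z) = (-9 + z)/(2*z) (t(z) = (z - 9)/(z + z) = (-9 + z)/((2*z)) = (-9 + z)*(1/(2*z)) = (-9 + z)/(2*z))
y*t(U(-4)) = -203*(-9 + (-9 + 6*(-4)))/(2*(-9 + 6*(-4))) = -203*(-9 + (-9 - 24))/(2*(-9 - 24)) = -203*(-9 - 33)/(2*(-33)) = -203*(-1)*(-42)/(2*33) = -203*7/11 = -1421/11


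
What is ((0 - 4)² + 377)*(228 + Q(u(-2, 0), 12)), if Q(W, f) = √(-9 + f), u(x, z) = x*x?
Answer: 89604 + 393*√3 ≈ 90285.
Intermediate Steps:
u(x, z) = x²
((0 - 4)² + 377)*(228 + Q(u(-2, 0), 12)) = ((0 - 4)² + 377)*(228 + √(-9 + 12)) = ((-4)² + 377)*(228 + √3) = (16 + 377)*(228 + √3) = 393*(228 + √3) = 89604 + 393*√3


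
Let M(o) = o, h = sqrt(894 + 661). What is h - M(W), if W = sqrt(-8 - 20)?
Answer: sqrt(1555) - 2*I*sqrt(7) ≈ 39.433 - 5.2915*I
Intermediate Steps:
W = 2*I*sqrt(7) (W = sqrt(-28) = 2*I*sqrt(7) ≈ 5.2915*I)
h = sqrt(1555) ≈ 39.433
h - M(W) = sqrt(1555) - 2*I*sqrt(7)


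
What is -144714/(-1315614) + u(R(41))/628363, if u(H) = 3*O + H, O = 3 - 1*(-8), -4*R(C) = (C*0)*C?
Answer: 15162723074/137780526647 ≈ 0.11005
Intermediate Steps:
R(C) = 0 (R(C) = -C*0*C/4 = -0*C = -¼*0 = 0)
O = 11 (O = 3 + 8 = 11)
u(H) = 33 + H (u(H) = 3*11 + H = 33 + H)
-144714/(-1315614) + u(R(41))/628363 = -144714/(-1315614) + (33 + 0)/628363 = -144714*(-1/1315614) + 33*(1/628363) = 24119/219269 + 33/628363 = 15162723074/137780526647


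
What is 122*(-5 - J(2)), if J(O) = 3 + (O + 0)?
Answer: -1220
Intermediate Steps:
J(O) = 3 + O
122*(-5 - J(2)) = 122*(-5 - (3 + 2)) = 122*(-5 - 1*5) = 122*(-5 - 5) = 122*(-10) = -1220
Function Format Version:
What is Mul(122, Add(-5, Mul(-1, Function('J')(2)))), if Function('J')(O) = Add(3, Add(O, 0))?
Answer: -1220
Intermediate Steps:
Function('J')(O) = Add(3, O)
Mul(122, Add(-5, Mul(-1, Function('J')(2)))) = Mul(122, Add(-5, Mul(-1, Add(3, 2)))) = Mul(122, Add(-5, Mul(-1, 5))) = Mul(122, Add(-5, -5)) = Mul(122, -10) = -1220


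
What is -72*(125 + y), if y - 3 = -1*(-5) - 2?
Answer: -9432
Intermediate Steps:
y = 6 (y = 3 + (-1*(-5) - 2) = 3 + (5 - 2) = 3 + 3 = 6)
-72*(125 + y) = -72*(125 + 6) = -72*131 = -9432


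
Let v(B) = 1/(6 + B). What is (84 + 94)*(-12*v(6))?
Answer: -178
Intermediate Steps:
(84 + 94)*(-12*v(6)) = (84 + 94)*(-12/(6 + 6)) = 178*(-12/12) = 178*(-12*1/12) = 178*(-1) = -178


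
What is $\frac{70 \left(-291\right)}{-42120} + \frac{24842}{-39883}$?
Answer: $- \frac{7797611}{55995732} \approx -0.13925$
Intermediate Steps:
$\frac{70 \left(-291\right)}{-42120} + \frac{24842}{-39883} = \left(-20370\right) \left(- \frac{1}{42120}\right) + 24842 \left(- \frac{1}{39883}\right) = \frac{679}{1404} - \frac{24842}{39883} = - \frac{7797611}{55995732}$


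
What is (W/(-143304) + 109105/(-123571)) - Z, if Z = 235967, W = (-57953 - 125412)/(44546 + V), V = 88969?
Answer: -15940053913929723323/67551794406936 ≈ -2.3597e+5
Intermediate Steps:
W = -36673/26703 (W = (-57953 - 125412)/(44546 + 88969) = -183365/133515 = -183365*1/133515 = -36673/26703 ≈ -1.3734)
(W/(-143304) + 109105/(-123571)) - Z = (-36673/26703/(-143304) + 109105/(-123571)) - 1*235967 = (-36673/26703*(-1/143304) + 109105*(-1/123571)) - 235967 = (5239/546663816 - 109105/123571) - 235967 = -59643108256211/67551794406936 - 235967 = -15940053913929723323/67551794406936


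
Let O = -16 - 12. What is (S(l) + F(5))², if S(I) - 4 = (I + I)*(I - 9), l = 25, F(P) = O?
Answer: 602176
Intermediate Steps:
O = -28
F(P) = -28
S(I) = 4 + 2*I*(-9 + I) (S(I) = 4 + (I + I)*(I - 9) = 4 + (2*I)*(-9 + I) = 4 + 2*I*(-9 + I))
(S(l) + F(5))² = ((4 - 18*25 + 2*25²) - 28)² = ((4 - 450 + 2*625) - 28)² = ((4 - 450 + 1250) - 28)² = (804 - 28)² = 776² = 602176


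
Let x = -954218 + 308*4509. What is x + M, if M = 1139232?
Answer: 1573786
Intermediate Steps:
x = 434554 (x = -954218 + 1388772 = 434554)
x + M = 434554 + 1139232 = 1573786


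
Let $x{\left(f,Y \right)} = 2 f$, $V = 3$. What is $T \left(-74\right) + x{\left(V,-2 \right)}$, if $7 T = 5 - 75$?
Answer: $746$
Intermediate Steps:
$T = -10$ ($T = \frac{5 - 75}{7} = \frac{1}{7} \left(-70\right) = -10$)
$T \left(-74\right) + x{\left(V,-2 \right)} = \left(-10\right) \left(-74\right) + 2 \cdot 3 = 740 + 6 = 746$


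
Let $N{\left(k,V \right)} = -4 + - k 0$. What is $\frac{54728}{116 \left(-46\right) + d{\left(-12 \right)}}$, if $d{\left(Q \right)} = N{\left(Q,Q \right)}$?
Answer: $- \frac{13682}{1335} \approx -10.249$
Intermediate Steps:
$N{\left(k,V \right)} = -4$ ($N{\left(k,V \right)} = -4 + 0 = -4$)
$d{\left(Q \right)} = -4$
$\frac{54728}{116 \left(-46\right) + d{\left(-12 \right)}} = \frac{54728}{116 \left(-46\right) - 4} = \frac{54728}{-5336 - 4} = \frac{54728}{-5340} = 54728 \left(- \frac{1}{5340}\right) = - \frac{13682}{1335}$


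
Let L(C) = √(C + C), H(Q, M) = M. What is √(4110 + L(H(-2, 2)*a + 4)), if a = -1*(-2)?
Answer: 11*√34 ≈ 64.141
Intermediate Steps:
a = 2
L(C) = √2*√C (L(C) = √(2*C) = √2*√C)
√(4110 + L(H(-2, 2)*a + 4)) = √(4110 + √2*√(2*2 + 4)) = √(4110 + √2*√(4 + 4)) = √(4110 + √2*√8) = √(4110 + √2*(2*√2)) = √(4110 + 4) = √4114 = 11*√34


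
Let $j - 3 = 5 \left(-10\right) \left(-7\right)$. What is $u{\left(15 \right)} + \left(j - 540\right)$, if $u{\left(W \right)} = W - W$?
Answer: $-187$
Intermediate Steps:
$u{\left(W \right)} = 0$
$j = 353$ ($j = 3 + 5 \left(-10\right) \left(-7\right) = 3 - -350 = 3 + 350 = 353$)
$u{\left(15 \right)} + \left(j - 540\right) = 0 + \left(353 - 540\right) = 0 - 187 = -187$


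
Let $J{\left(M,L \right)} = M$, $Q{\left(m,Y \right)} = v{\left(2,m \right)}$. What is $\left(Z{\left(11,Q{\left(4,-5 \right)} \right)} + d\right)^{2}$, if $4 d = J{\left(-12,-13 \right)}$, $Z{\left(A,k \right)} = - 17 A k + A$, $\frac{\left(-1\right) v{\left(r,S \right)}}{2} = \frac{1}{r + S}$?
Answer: $\frac{44521}{9} \approx 4946.8$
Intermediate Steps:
$v{\left(r,S \right)} = - \frac{2}{S + r}$ ($v{\left(r,S \right)} = - \frac{2}{r + S} = - \frac{2}{S + r}$)
$Q{\left(m,Y \right)} = - \frac{2}{2 + m}$ ($Q{\left(m,Y \right)} = - \frac{2}{m + 2} = - \frac{2}{2 + m}$)
$Z{\left(A,k \right)} = A - 17 A k$ ($Z{\left(A,k \right)} = - 17 A k + A = A - 17 A k$)
$d = -3$ ($d = \frac{1}{4} \left(-12\right) = -3$)
$\left(Z{\left(11,Q{\left(4,-5 \right)} \right)} + d\right)^{2} = \left(11 \left(1 - 17 \left(- \frac{2}{2 + 4}\right)\right) - 3\right)^{2} = \left(11 \left(1 - 17 \left(- \frac{2}{6}\right)\right) - 3\right)^{2} = \left(11 \left(1 - 17 \left(\left(-2\right) \frac{1}{6}\right)\right) - 3\right)^{2} = \left(11 \left(1 - - \frac{17}{3}\right) - 3\right)^{2} = \left(11 \left(1 + \frac{17}{3}\right) - 3\right)^{2} = \left(11 \cdot \frac{20}{3} - 3\right)^{2} = \left(\frac{220}{3} - 3\right)^{2} = \left(\frac{211}{3}\right)^{2} = \frac{44521}{9}$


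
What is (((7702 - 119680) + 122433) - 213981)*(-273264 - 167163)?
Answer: 89638345602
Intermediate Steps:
(((7702 - 119680) + 122433) - 213981)*(-273264 - 167163) = ((-111978 + 122433) - 213981)*(-440427) = (10455 - 213981)*(-440427) = -203526*(-440427) = 89638345602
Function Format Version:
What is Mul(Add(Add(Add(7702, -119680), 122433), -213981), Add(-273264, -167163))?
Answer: 89638345602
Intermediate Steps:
Mul(Add(Add(Add(7702, -119680), 122433), -213981), Add(-273264, -167163)) = Mul(Add(Add(-111978, 122433), -213981), -440427) = Mul(Add(10455, -213981), -440427) = Mul(-203526, -440427) = 89638345602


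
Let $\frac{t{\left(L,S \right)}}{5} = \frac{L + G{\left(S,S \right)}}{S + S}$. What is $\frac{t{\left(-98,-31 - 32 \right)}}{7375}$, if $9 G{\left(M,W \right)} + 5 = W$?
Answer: $\frac{19}{33453} \approx 0.00056796$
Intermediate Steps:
$G{\left(M,W \right)} = - \frac{5}{9} + \frac{W}{9}$
$t{\left(L,S \right)} = \frac{5 \left(- \frac{5}{9} + L + \frac{S}{9}\right)}{2 S}$ ($t{\left(L,S \right)} = 5 \frac{L + \left(- \frac{5}{9} + \frac{S}{9}\right)}{S + S} = 5 \frac{- \frac{5}{9} + L + \frac{S}{9}}{2 S} = \frac{5 \left(- \frac{5}{9} + L + \frac{S}{9}\right)}{2 S}$)
$\frac{t{\left(-98,-31 - 32 \right)}}{7375} = \frac{\frac{5}{18} \frac{1}{-31 - 32} \left(-5 - 63 + 9 \left(-98\right)\right)}{7375} = \frac{5 \left(-5 - 63 - 882\right)}{18 \left(-63\right)} \frac{1}{7375} = \frac{5}{18} \left(- \frac{1}{63}\right) \left(-950\right) \frac{1}{7375} = \frac{2375}{567} \cdot \frac{1}{7375} = \frac{19}{33453}$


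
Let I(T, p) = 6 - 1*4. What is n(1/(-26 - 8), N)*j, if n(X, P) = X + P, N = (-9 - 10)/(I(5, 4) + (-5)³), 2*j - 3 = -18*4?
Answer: -12029/2788 ≈ -4.3146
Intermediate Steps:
I(T, p) = 2 (I(T, p) = 6 - 4 = 2)
j = -69/2 (j = 3/2 + (-18*4)/2 = 3/2 + (½)*(-72) = 3/2 - 36 = -69/2 ≈ -34.500)
N = 19/123 (N = (-9 - 10)/(2 + (-5)³) = -19/(2 - 125) = -19/(-123) = -19*(-1/123) = 19/123 ≈ 0.15447)
n(X, P) = P + X
n(1/(-26 - 8), N)*j = (19/123 + 1/(-26 - 8))*(-69/2) = (19/123 + 1/(-34))*(-69/2) = (19/123 - 1/34)*(-69/2) = (523/4182)*(-69/2) = -12029/2788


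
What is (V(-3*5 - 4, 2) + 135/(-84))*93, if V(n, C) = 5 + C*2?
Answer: 19251/28 ≈ 687.54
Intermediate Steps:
V(n, C) = 5 + 2*C
(V(-3*5 - 4, 2) + 135/(-84))*93 = ((5 + 2*2) + 135/(-84))*93 = ((5 + 4) + 135*(-1/84))*93 = (9 - 45/28)*93 = (207/28)*93 = 19251/28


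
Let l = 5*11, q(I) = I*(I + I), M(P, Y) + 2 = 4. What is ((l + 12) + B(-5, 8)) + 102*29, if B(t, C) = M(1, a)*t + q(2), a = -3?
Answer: 3023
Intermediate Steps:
M(P, Y) = 2 (M(P, Y) = -2 + 4 = 2)
q(I) = 2*I² (q(I) = I*(2*I) = 2*I²)
B(t, C) = 8 + 2*t (B(t, C) = 2*t + 2*2² = 2*t + 2*4 = 2*t + 8 = 8 + 2*t)
l = 55
((l + 12) + B(-5, 8)) + 102*29 = ((55 + 12) + (8 + 2*(-5))) + 102*29 = (67 + (8 - 10)) + 2958 = (67 - 2) + 2958 = 65 + 2958 = 3023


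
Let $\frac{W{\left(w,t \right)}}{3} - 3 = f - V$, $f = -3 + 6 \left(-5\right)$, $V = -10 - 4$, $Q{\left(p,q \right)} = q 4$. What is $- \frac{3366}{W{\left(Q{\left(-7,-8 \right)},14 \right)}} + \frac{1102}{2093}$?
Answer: $\frac{1182989}{16744} \approx 70.651$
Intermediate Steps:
$Q{\left(p,q \right)} = 4 q$
$V = -14$
$f = -33$ ($f = -3 - 30 = -33$)
$W{\left(w,t \right)} = -48$ ($W{\left(w,t \right)} = 9 + 3 \left(-33 - -14\right) = 9 + 3 \left(-33 + 14\right) = 9 + 3 \left(-19\right) = 9 - 57 = -48$)
$- \frac{3366}{W{\left(Q{\left(-7,-8 \right)},14 \right)}} + \frac{1102}{2093} = - \frac{3366}{-48} + \frac{1102}{2093} = \left(-3366\right) \left(- \frac{1}{48}\right) + 1102 \cdot \frac{1}{2093} = \frac{561}{8} + \frac{1102}{2093} = \frac{1182989}{16744}$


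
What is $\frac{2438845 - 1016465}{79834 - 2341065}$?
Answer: $- \frac{1422380}{2261231} \approx -0.62903$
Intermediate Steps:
$\frac{2438845 - 1016465}{79834 - 2341065} = \frac{1422380}{-2261231} = 1422380 \left(- \frac{1}{2261231}\right) = - \frac{1422380}{2261231}$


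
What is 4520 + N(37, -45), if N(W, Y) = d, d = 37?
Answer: 4557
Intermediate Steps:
N(W, Y) = 37
4520 + N(37, -45) = 4520 + 37 = 4557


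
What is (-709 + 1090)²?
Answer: 145161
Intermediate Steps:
(-709 + 1090)² = 381² = 145161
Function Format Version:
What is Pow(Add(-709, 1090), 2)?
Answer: 145161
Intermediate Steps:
Pow(Add(-709, 1090), 2) = Pow(381, 2) = 145161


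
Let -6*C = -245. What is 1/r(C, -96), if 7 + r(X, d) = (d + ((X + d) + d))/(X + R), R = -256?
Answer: -1291/7554 ≈ -0.17090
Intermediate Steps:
C = 245/6 (C = -1/6*(-245) = 245/6 ≈ 40.833)
r(X, d) = -7 + (X + 3*d)/(-256 + X) (r(X, d) = -7 + (d + ((X + d) + d))/(X - 256) = -7 + (d + (X + 2*d))/(-256 + X) = -7 + (X + 3*d)/(-256 + X))
1/r(C, -96) = 1/((1792 - 6*245/6 + 3*(-96))/(-256 + 245/6)) = 1/((1792 - 245 - 288)/(-1291/6)) = 1/(-6/1291*1259) = 1/(-7554/1291) = -1291/7554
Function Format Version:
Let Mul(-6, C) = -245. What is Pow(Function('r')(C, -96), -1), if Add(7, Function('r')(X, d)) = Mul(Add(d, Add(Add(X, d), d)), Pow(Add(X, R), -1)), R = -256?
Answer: Rational(-1291, 7554) ≈ -0.17090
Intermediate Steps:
C = Rational(245, 6) (C = Mul(Rational(-1, 6), -245) = Rational(245, 6) ≈ 40.833)
Function('r')(X, d) = Add(-7, Mul(Pow(Add(-256, X), -1), Add(X, Mul(3, d)))) (Function('r')(X, d) = Add(-7, Mul(Add(d, Add(Add(X, d), d)), Pow(Add(X, -256), -1))) = Add(-7, Mul(Add(d, Add(X, Mul(2, d))), Pow(Add(-256, X), -1))) = Add(-7, Mul(Add(X, Mul(3, d)), Pow(Add(-256, X), -1))) = Add(-7, Mul(Pow(Add(-256, X), -1), Add(X, Mul(3, d)))))
Pow(Function('r')(C, -96), -1) = Pow(Mul(Pow(Add(-256, Rational(245, 6)), -1), Add(1792, Mul(-6, Rational(245, 6)), Mul(3, -96))), -1) = Pow(Mul(Pow(Rational(-1291, 6), -1), Add(1792, -245, -288)), -1) = Pow(Mul(Rational(-6, 1291), 1259), -1) = Pow(Rational(-7554, 1291), -1) = Rational(-1291, 7554)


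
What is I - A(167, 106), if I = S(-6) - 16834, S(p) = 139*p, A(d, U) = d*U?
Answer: -35370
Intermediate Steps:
A(d, U) = U*d
I = -17668 (I = 139*(-6) - 16834 = -834 - 16834 = -17668)
I - A(167, 106) = -17668 - 106*167 = -17668 - 1*17702 = -17668 - 17702 = -35370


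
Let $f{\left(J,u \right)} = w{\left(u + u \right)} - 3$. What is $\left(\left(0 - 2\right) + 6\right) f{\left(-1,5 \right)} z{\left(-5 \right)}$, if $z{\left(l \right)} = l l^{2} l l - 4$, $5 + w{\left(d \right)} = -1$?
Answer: $112644$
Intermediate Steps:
$w{\left(d \right)} = -6$ ($w{\left(d \right)} = -5 - 1 = -6$)
$f{\left(J,u \right)} = -9$ ($f{\left(J,u \right)} = -6 - 3 = -9$)
$z{\left(l \right)} = -4 + l^{5}$ ($z{\left(l \right)} = l^{3} l l - 4 = l^{4} l - 4 = l^{5} - 4 = -4 + l^{5}$)
$\left(\left(0 - 2\right) + 6\right) f{\left(-1,5 \right)} z{\left(-5 \right)} = \left(\left(0 - 2\right) + 6\right) \left(-9\right) \left(-4 + \left(-5\right)^{5}\right) = \left(-2 + 6\right) \left(-9\right) \left(-4 - 3125\right) = 4 \left(-9\right) \left(-3129\right) = \left(-36\right) \left(-3129\right) = 112644$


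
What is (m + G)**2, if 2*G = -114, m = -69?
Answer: 15876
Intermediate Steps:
G = -57 (G = (1/2)*(-114) = -57)
(m + G)**2 = (-69 - 57)**2 = (-126)**2 = 15876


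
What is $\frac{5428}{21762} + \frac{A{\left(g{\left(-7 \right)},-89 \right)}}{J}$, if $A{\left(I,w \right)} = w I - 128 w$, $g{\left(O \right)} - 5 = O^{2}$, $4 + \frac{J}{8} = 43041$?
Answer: $\frac{503040805}{1873142388} \approx 0.26855$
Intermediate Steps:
$J = 344296$ ($J = -32 + 8 \cdot 43041 = -32 + 344328 = 344296$)
$g{\left(O \right)} = 5 + O^{2}$
$A{\left(I,w \right)} = - 128 w + I w$ ($A{\left(I,w \right)} = I w - 128 w = - 128 w + I w$)
$\frac{5428}{21762} + \frac{A{\left(g{\left(-7 \right)},-89 \right)}}{J} = \frac{5428}{21762} + \frac{\left(-89\right) \left(-128 + \left(5 + \left(-7\right)^{2}\right)\right)}{344296} = 5428 \cdot \frac{1}{21762} + - 89 \left(-128 + \left(5 + 49\right)\right) \frac{1}{344296} = \frac{2714}{10881} + - 89 \left(-128 + 54\right) \frac{1}{344296} = \frac{2714}{10881} + \left(-89\right) \left(-74\right) \frac{1}{344296} = \frac{2714}{10881} + 6586 \cdot \frac{1}{344296} = \frac{2714}{10881} + \frac{3293}{172148} = \frac{503040805}{1873142388}$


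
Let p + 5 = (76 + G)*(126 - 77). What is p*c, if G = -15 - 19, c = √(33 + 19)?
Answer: 4106*√13 ≈ 14804.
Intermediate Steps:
c = 2*√13 (c = √52 = 2*√13 ≈ 7.2111)
G = -34
p = 2053 (p = -5 + (76 - 34)*(126 - 77) = -5 + 42*49 = -5 + 2058 = 2053)
p*c = 2053*(2*√13) = 4106*√13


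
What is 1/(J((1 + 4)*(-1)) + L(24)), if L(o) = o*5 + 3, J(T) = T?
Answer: 1/118 ≈ 0.0084746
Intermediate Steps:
L(o) = 3 + 5*o (L(o) = 5*o + 3 = 3 + 5*o)
1/(J((1 + 4)*(-1)) + L(24)) = 1/((1 + 4)*(-1) + (3 + 5*24)) = 1/(5*(-1) + (3 + 120)) = 1/(-5 + 123) = 1/118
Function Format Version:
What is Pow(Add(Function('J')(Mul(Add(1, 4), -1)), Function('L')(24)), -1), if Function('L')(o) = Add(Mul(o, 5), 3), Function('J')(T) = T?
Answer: Rational(1, 118) ≈ 0.0084746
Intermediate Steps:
Function('L')(o) = Add(3, Mul(5, o)) (Function('L')(o) = Add(Mul(5, o), 3) = Add(3, Mul(5, o)))
Pow(Add(Function('J')(Mul(Add(1, 4), -1)), Function('L')(24)), -1) = Pow(Add(Mul(Add(1, 4), -1), Add(3, Mul(5, 24))), -1) = Pow(Add(Mul(5, -1), Add(3, 120)), -1) = Pow(Add(-5, 123), -1) = Pow(118, -1) = Rational(1, 118)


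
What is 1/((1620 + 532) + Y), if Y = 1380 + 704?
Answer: 1/4236 ≈ 0.00023607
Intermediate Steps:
Y = 2084
1/((1620 + 532) + Y) = 1/((1620 + 532) + 2084) = 1/(2152 + 2084) = 1/4236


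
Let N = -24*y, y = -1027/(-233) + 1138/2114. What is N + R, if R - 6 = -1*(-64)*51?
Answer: 776104086/246281 ≈ 3151.3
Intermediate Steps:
y = 1218116/246281 (y = -1027*(-1/233) + 1138*(1/2114) = 1027/233 + 569/1057 = 1218116/246281 ≈ 4.9460)
N = -29234784/246281 (N = -24*1218116/246281 = -29234784/246281 ≈ -118.70)
R = 3270 (R = 6 - 1*(-64)*51 = 6 + 64*51 = 6 + 3264 = 3270)
N + R = -29234784/246281 + 3270 = 776104086/246281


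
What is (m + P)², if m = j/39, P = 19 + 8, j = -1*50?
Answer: 1006009/1521 ≈ 661.41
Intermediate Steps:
j = -50
P = 27
m = -50/39 ≈ -1.2821
(m + P)² = (-50/39 + 27)² = (1003/39)² = 1006009/1521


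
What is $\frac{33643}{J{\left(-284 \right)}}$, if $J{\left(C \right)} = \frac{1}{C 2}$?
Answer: $-19109224$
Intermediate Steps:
$J{\left(C \right)} = \frac{1}{2 C}$
$\frac{33643}{J{\left(-284 \right)}} = \frac{33643}{\frac{1}{2} \frac{1}{-284}} = \frac{33643}{\frac{1}{2} \left(- \frac{1}{284}\right)} = \frac{33643}{- \frac{1}{568}} = 33643 \left(-568\right) = -19109224$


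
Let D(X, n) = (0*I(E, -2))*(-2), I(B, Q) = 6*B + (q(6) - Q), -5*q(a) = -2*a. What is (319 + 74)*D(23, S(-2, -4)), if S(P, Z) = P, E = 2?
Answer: 0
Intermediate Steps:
q(a) = 2*a/5 (q(a) = -(-2)*a/5 = 2*a/5)
I(B, Q) = 12/5 - Q + 6*B (I(B, Q) = 6*B + ((⅖)*6 - Q) = 6*B + (12/5 - Q) = 12/5 - Q + 6*B)
D(X, n) = 0 (D(X, n) = (0*(12/5 - 1*(-2) + 6*2))*(-2) = (0*(12/5 + 2 + 12))*(-2) = (0*(82/5))*(-2) = 0*(-2) = 0)
(319 + 74)*D(23, S(-2, -4)) = (319 + 74)*0 = 393*0 = 0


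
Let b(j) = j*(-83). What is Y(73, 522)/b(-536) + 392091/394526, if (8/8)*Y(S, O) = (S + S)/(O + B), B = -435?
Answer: 379407141073/381748880964 ≈ 0.99387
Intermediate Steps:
b(j) = -83*j
Y(S, O) = 2*S/(-435 + O) (Y(S, O) = (S + S)/(O - 435) = (2*S)/(-435 + O) = 2*S/(-435 + O))
Y(73, 522)/b(-536) + 392091/394526 = (2*73/(-435 + 522))/((-83*(-536))) + 392091/394526 = (2*73/87)/44488 + 392091*(1/394526) = (2*73*(1/87))*(1/44488) + 392091/394526 = (146/87)*(1/44488) + 392091/394526 = 73/1935228 + 392091/394526 = 379407141073/381748880964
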